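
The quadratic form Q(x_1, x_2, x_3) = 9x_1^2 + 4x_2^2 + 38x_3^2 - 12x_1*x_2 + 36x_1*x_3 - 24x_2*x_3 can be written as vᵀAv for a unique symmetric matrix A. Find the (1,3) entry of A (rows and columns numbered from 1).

The coefficient of x_1·x_3 in Q is 36. For a symmetric A this equals A[1,3] + A[3,1] = 2·A[1,3].
So A[1,3] = 36/2 = 18.

18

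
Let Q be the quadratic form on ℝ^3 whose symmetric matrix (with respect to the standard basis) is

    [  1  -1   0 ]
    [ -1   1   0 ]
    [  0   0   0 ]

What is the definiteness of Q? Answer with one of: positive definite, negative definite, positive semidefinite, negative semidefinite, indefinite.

positive semidefinite

Congruent diagonalization of A (simultaneous row and column reduction) yields pivots 1, 0, 0.
Counting signs: 1 positive, 2 zero.
Hence Q is positive semidefinite.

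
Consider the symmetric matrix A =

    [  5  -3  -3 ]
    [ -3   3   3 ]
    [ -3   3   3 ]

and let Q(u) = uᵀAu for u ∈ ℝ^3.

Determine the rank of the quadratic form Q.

2

Congruent diagonalization of A (simultaneous row and column reduction) yields pivots 5, 6/5, 0.
That gives 2 positive, 1 zero pivots.
The rank is the number of nonzero pivots: 2.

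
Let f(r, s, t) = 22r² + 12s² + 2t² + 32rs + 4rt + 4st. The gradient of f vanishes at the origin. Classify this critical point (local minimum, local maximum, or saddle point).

local minimum

The Hessian at the origin is H = [[44, 32, 4], [32, 24, 4], [4, 4, 4]].
Applying the same elementary operations to the rows and columns of H produces a congruent diagonal matrix with entries 44, 8/11, 2.
Counting signs: 3 positive.
H is positive definite, so the origin is a strict local minimum.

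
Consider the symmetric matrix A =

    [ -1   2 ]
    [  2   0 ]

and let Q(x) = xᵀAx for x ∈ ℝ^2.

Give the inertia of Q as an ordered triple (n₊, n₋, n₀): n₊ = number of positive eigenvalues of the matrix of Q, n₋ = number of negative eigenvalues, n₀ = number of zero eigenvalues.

Row-reducing A symmetrically gives the diagonal entries -1, 4.
Counting signs: 1 positive, 1 negative.

(1, 1, 0)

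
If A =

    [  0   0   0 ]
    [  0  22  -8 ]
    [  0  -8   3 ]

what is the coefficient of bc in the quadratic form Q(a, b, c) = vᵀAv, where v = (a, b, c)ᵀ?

The coefficient of bc is A[2,3] + A[3,2] = 2·(-8) = -16.

-16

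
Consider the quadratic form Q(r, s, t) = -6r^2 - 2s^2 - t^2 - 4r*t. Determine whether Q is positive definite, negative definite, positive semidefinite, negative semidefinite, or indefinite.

negative definite

The symmetric matrix is A = [[-6, 0, -2], [0, -2, 0], [-2, 0, -1]].
Row-reducing A symmetrically gives the diagonal entries -6, -2, -1/3.
Counting signs: 3 negative.
Hence Q is negative definite.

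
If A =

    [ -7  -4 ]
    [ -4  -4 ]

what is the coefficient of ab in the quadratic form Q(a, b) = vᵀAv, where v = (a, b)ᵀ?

The coefficient of ab is A[1,2] + A[2,1] = 2·(-4) = -8.

-8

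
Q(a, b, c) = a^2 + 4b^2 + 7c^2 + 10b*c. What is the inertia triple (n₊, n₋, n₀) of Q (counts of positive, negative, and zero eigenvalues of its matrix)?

(3, 0, 0)

The symmetric matrix is A = [[1, 0, 0], [0, 4, 5], [0, 5, 7]].
An LDLᵀ factorisation of A has diagonal entries 1, 4, 3/4.
So there are 3 positive pivots.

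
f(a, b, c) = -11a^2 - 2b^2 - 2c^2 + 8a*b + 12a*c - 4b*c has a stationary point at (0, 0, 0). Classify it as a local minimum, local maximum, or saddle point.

saddle point

The Hessian at the origin is H = [[-22, 8, 12], [8, -4, -4], [12, -4, -4]].
Symmetric row and column elimination reduces H to a congruent diagonal form with pivots -22, -12/11, 8/3.
Counting signs: 1 positive, 2 negative.
H is indefinite, so the origin is a saddle point.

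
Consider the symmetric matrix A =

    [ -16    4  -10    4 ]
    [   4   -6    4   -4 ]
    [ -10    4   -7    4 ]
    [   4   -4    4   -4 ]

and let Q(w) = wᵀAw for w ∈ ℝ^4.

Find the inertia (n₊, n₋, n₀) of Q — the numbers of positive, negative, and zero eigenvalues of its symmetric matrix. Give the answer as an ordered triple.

Row-reducing A symmetrically gives the diagonal entries -16, -5, -3/10, 0.
So there are 3 negative, 1 zero pivots.

(0, 3, 1)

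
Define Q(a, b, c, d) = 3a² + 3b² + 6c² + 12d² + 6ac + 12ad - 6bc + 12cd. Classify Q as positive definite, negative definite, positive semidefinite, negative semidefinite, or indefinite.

positive semidefinite

Write A = [[3, 0, 3, 6], [0, 3, -3, 0], [3, -3, 6, 6], [6, 0, 6, 12]].
Symmetric row and column elimination reduces A to a congruent diagonal form with pivots 3, 3, 0, 0.
That gives 2 positive, 2 zero pivots.
Hence Q is positive semidefinite.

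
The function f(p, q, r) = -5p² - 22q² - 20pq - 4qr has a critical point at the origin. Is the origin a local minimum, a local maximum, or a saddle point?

saddle point

The Hessian at the origin is H = [[-10, -20, 0], [-20, -44, -4], [0, -4, 0]].
Row-reducing H symmetrically gives the diagonal entries -10, -4, 4.
Counting signs: 1 positive, 2 negative.
H is indefinite, so the origin is a saddle point.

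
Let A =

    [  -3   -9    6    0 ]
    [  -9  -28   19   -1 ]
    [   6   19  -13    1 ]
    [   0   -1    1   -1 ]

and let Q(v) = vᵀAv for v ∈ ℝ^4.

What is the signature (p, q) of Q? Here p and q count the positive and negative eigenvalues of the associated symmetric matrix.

Row-reducing A symmetrically gives the diagonal entries -3, -1, 0, 0.
Counting signs: 2 negative, 2 zero.

(0, 2)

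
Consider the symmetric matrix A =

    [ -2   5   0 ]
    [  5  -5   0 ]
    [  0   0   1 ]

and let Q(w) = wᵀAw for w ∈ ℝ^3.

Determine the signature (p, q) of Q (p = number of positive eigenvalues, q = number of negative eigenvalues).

(2, 1)

Congruent diagonalization of A (simultaneous row and column reduction) yields pivots -2, 15/2, 1.
Counting signs: 2 positive, 1 negative.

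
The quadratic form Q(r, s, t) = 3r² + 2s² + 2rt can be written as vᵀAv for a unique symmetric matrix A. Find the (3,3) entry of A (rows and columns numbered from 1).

0

The coefficient of t² in Q is 0, and that is exactly A[3,3].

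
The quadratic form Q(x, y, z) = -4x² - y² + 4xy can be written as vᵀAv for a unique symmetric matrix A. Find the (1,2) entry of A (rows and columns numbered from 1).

2

The coefficient of x·y in Q is 4. For a symmetric A this equals A[1,2] + A[2,1] = 2·A[1,2].
So A[1,2] = 4/2 = 2.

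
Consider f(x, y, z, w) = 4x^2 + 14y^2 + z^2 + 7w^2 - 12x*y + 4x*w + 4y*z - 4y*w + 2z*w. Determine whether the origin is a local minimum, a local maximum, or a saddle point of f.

The Hessian at the origin is H = [[8, -12, 0, 4], [-12, 28, 4, -4], [0, 4, 2, 2], [4, -4, 2, 14]].
An LDLᵀ factorisation of H has diagonal entries 8, 10, 2/5, 8.
That gives 4 positive pivots.
H is positive definite, so the origin is a strict local minimum.

local minimum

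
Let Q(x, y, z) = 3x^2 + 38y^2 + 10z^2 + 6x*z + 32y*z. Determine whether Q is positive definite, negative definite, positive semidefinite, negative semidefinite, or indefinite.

positive definite

Write A = [[3, 0, 3], [0, 38, 16], [3, 16, 10]].
Row-reducing A symmetrically gives the diagonal entries 3, 38, 5/19.
That gives 3 positive pivots.
Hence Q is positive definite.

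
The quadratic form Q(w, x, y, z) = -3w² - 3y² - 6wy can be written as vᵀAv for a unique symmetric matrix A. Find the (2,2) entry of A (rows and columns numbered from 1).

The coefficient of x² in Q is 0, and that is exactly A[2,2].

0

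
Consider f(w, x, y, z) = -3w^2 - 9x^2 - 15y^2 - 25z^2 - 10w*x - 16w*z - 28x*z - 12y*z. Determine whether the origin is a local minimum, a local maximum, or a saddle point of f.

The Hessian at the origin is H = [[-6, -10, 0, -16], [-10, -18, 0, -28], [0, 0, -30, -12], [-16, -28, -12, -50]].
Symmetric row and column elimination reduces H to a congruent diagonal form with pivots -6, -4/3, -30, -6/5.
So there are 4 negative pivots.
H is negative definite, so the origin is a strict local maximum.

local maximum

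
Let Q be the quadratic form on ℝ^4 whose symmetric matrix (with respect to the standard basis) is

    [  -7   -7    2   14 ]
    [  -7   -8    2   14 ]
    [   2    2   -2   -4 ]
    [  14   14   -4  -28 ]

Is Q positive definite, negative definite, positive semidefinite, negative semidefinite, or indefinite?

negative semidefinite

Symmetric row and column elimination reduces A to a congruent diagonal form with pivots -7, -1, -10/7, 0.
So there are 3 negative, 1 zero pivots.
Hence Q is negative semidefinite.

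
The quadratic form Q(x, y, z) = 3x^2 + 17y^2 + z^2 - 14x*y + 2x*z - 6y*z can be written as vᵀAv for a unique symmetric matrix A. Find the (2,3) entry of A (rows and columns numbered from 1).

-3

The coefficient of y·z in Q is -6. For a symmetric A this equals A[2,3] + A[3,2] = 2·A[2,3].
So A[2,3] = -6/2 = -3.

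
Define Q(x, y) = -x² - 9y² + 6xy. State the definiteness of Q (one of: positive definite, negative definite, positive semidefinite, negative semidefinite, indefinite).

negative semidefinite

Write A = [[-1, 3], [3, -9]].
Applying the same elementary operations to the rows and columns of A produces a congruent diagonal matrix with entries -1, 0.
Counting signs: 1 negative, 1 zero.
Hence Q is negative semidefinite.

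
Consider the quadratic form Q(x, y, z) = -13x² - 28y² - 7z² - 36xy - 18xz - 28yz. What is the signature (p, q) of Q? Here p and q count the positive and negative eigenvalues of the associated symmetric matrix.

(0, 2)

Write A = [[-13, -18, -9], [-18, -28, -14], [-9, -14, -7]].
Congruent diagonalization of A (simultaneous row and column reduction) yields pivots -13, -40/13, 0.
Counting signs: 2 negative, 1 zero.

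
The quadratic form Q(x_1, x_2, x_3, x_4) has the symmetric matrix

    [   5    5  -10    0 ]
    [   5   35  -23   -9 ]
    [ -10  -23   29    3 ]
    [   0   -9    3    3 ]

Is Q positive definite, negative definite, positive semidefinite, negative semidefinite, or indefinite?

Leading principal minors: Δ_1 = 5, Δ_2 = 150, Δ_3 = 505, Δ_4 = 30.
All leading principal minors are positive, so by Sylvester's criterion Q is positive definite.

positive definite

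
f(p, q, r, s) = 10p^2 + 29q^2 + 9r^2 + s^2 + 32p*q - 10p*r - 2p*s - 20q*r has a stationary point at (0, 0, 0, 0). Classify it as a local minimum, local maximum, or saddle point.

The Hessian at the origin is H = [[20, 32, -10, -2], [32, 58, -20, 0], [-10, -20, 18, 0], [-2, 0, 0, 2]].
Row-reducing H symmetrically gives the diagonal entries 20, 34/5, 181/17, 40/181.
That gives 4 positive pivots.
H is positive definite, so the origin is a strict local minimum.

local minimum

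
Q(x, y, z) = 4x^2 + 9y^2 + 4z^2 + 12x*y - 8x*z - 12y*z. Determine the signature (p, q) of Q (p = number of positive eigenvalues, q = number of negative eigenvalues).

The symmetric matrix is A = [[4, 6, -4], [6, 9, -6], [-4, -6, 4]].
Applying the same elementary operations to the rows and columns of A produces a congruent diagonal matrix with entries 4, 0, 0.
So there are 1 positive, 2 zero pivots.

(1, 0)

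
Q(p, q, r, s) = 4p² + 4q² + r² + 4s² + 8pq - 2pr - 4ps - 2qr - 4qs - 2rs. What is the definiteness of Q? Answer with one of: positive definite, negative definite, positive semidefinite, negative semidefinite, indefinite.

positive semidefinite

Write A = [[4, 4, -1, -2], [4, 4, -1, -2], [-1, -1, 1, -1], [-2, -2, -1, 4]].
Applying the same elementary operations to the rows and columns of A produces a congruent diagonal matrix with entries 4, 0, 3/4, 0.
Counting signs: 2 positive, 2 zero.
Hence Q is positive semidefinite.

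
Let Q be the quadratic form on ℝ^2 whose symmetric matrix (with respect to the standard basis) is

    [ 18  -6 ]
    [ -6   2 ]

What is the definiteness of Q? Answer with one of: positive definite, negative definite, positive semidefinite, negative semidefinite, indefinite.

positive semidefinite

Applying the same elementary operations to the rows and columns of A produces a congruent diagonal matrix with entries 18, 0.
That gives 1 positive, 1 zero pivots.
Hence Q is positive semidefinite.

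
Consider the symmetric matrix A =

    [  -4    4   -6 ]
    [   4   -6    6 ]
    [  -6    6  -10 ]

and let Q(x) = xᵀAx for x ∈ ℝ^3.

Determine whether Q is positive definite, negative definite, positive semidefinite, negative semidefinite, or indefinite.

Symmetric row and column elimination reduces A to a congruent diagonal form with pivots -4, -2, -1.
That gives 3 negative pivots.
Hence Q is negative definite.

negative definite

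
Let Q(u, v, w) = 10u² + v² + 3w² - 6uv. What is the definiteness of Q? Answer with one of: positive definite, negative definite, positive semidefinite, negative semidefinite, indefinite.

The symmetric matrix of Q is A = [[10, -3, 0], [-3, 1, 0], [0, 0, 3]].
Leading principal minors: Δ_1 = 10, Δ_2 = 1, Δ_3 = 3.
All leading principal minors are positive, so by Sylvester's criterion Q is positive definite.

positive definite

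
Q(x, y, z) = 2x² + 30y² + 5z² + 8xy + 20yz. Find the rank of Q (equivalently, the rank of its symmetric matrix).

The symmetric matrix is A = [[2, 4, 0], [4, 30, 10], [0, 10, 5]].
Row-reducing A symmetrically gives the diagonal entries 2, 22, 5/11.
Counting signs: 3 positive.
The rank is the number of nonzero pivots: 3.

3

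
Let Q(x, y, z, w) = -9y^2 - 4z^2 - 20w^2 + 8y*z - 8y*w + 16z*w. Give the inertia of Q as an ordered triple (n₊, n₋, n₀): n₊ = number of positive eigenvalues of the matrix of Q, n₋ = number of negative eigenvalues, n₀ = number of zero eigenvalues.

The symmetric matrix is A = [[0, 0, 0, 0], [0, -9, 4, -4], [0, 4, -4, 8], [0, -4, 8, -20]].
Congruent diagonalization of A (simultaneous row and column reduction) yields pivots 0, -9, -20/9, -4/5.
So there are 3 negative, 1 zero pivots.

(0, 3, 1)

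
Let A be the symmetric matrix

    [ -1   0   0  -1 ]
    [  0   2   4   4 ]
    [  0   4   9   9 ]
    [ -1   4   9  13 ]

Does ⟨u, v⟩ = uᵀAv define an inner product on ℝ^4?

no

Congruent diagonalization of A (simultaneous row and column reduction) yields pivots -1, 2, 1, 5.
So there are 3 positive, 1 negative pivots.
Hence Q is indefinite.
⟨·,·⟩ is an inner product exactly when A is positive definite.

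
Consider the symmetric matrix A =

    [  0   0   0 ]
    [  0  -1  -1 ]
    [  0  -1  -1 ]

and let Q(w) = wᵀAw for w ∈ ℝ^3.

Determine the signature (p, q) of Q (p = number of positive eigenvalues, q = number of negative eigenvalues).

(0, 1)

Congruent diagonalization of A (simultaneous row and column reduction) yields pivots 0, -1, 0.
Counting signs: 1 negative, 2 zero.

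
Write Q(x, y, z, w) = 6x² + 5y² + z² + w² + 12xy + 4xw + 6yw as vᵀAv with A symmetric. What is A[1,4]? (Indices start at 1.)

2

The coefficient of x·w in Q is 4. For a symmetric A this equals A[1,4] + A[4,1] = 2·A[1,4].
So A[1,4] = 4/2 = 2.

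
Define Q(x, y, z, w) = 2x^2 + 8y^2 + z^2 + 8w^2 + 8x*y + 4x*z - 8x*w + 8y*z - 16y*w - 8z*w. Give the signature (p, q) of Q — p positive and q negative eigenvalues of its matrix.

Write A = [[2, 4, 2, -4], [4, 8, 4, -8], [2, 4, 1, -4], [-4, -8, -4, 8]].
Symmetric row and column elimination reduces A to a congruent diagonal form with pivots 2, 0, -1, 0.
So there are 1 positive, 1 negative, 2 zero pivots.

(1, 1)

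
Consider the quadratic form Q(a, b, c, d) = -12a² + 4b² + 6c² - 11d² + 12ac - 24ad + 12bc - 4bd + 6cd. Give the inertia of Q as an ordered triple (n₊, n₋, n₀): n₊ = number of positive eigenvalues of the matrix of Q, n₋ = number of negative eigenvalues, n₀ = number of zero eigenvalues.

(1, 1, 2)

The symmetric matrix is A = [[-12, 0, 6, -12], [0, 4, 6, -2], [6, 6, 6, 3], [-12, -2, 3, -11]].
Congruent diagonalization of A (simultaneous row and column reduction) yields pivots -12, 4, 0, 0.
Counting signs: 1 positive, 1 negative, 2 zero.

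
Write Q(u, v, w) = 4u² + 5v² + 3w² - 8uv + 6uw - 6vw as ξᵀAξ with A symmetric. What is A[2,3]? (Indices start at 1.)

-3

The coefficient of v·w in Q is -6. For a symmetric A this equals A[2,3] + A[3,2] = 2·A[2,3].
So A[2,3] = -6/2 = -3.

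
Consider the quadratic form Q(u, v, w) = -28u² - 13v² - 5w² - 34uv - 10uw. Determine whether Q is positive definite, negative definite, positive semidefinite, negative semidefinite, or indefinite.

negative definite

The symmetric matrix is A = [[-28, -17, -5], [-17, -13, 0], [-5, 0, -5]].
Symmetric row and column elimination reduces A to a congruent diagonal form with pivots -28, -75/28, -2/3.
That gives 3 negative pivots.
Hence Q is negative definite.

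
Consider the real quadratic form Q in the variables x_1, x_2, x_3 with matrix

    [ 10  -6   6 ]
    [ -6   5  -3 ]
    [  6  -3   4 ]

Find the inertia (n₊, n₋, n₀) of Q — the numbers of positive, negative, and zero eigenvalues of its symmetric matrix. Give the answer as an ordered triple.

(3, 0, 0)

Row-reducing A symmetrically gives the diagonal entries 10, 7/5, 1/7.
That gives 3 positive pivots.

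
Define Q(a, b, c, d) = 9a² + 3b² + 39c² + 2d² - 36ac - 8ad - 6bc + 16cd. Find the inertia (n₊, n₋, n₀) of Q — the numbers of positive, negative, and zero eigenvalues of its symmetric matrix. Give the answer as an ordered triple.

(3, 0, 1)

Write A = [[9, 0, -18, -4], [0, 3, -3, 0], [-18, -3, 39, 8], [-4, 0, 8, 2]].
Row-reducing A symmetrically gives the diagonal entries 9, 3, 0, 2/9.
That gives 3 positive, 1 zero pivots.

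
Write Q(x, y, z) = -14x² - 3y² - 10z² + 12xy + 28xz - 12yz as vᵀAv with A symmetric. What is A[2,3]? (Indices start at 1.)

-6

The coefficient of y·z in Q is -12. For a symmetric A this equals A[2,3] + A[3,2] = 2·A[2,3].
So A[2,3] = -12/2 = -6.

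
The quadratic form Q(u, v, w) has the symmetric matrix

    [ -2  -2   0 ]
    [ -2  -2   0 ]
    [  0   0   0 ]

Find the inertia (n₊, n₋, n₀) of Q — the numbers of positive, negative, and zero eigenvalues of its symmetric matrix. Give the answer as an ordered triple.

(0, 1, 2)

Symmetric row and column elimination reduces A to a congruent diagonal form with pivots -2, 0, 0.
Counting signs: 1 negative, 2 zero.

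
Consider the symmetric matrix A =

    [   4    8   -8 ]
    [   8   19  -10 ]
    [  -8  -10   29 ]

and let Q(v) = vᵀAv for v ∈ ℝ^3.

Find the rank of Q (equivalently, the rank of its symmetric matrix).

3

An LDLᵀ factorisation of A has diagonal entries 4, 3, 1.
That gives 3 positive pivots.
The rank is the number of nonzero pivots: 3.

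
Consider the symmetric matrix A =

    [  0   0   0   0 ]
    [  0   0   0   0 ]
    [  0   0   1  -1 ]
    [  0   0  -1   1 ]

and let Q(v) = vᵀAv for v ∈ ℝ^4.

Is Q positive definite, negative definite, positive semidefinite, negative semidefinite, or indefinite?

positive semidefinite

Row-reducing A symmetrically gives the diagonal entries 0, 0, 1, 0.
So there are 1 positive, 3 zero pivots.
Hence Q is positive semidefinite.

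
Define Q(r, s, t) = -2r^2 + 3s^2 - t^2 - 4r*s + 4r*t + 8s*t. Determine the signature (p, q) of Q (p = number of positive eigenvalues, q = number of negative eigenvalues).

(2, 1)

The associated matrix is A = [[-2, -2, 2], [-2, 3, 4], [2, 4, -1]].
An LDLᵀ factorisation of A has diagonal entries -2, 5, 1/5.
So there are 2 positive, 1 negative pivots.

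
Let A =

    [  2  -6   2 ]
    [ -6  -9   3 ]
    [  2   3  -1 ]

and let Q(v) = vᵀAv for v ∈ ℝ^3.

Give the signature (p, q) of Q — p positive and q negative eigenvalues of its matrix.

(1, 1)

Congruent diagonalization of A (simultaneous row and column reduction) yields pivots 2, -27, 0.
So there are 1 positive, 1 negative, 1 zero pivots.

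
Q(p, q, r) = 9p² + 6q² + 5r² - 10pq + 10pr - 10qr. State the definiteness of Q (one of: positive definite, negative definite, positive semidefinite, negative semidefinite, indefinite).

positive definite

Write A = [[9, -5, 5], [-5, 6, -5], [5, -5, 5]].
Row-reducing A symmetrically gives the diagonal entries 9, 29/9, 20/29.
Counting signs: 3 positive.
Hence Q is positive definite.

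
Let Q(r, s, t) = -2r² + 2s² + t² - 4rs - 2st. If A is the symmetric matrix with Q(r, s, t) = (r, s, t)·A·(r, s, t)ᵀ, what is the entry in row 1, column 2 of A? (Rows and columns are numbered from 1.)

-2

The coefficient of r·s in Q is -4. For a symmetric A this equals A[1,2] + A[2,1] = 2·A[1,2].
So A[1,2] = -4/2 = -2.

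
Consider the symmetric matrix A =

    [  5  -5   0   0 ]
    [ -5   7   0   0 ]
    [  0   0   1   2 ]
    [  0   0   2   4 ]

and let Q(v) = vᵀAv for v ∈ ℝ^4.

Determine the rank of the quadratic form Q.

Applying the same elementary operations to the rows and columns of A produces a congruent diagonal matrix with entries 5, 2, 1, 0.
Counting signs: 3 positive, 1 zero.
The rank is the number of nonzero pivots: 3.

3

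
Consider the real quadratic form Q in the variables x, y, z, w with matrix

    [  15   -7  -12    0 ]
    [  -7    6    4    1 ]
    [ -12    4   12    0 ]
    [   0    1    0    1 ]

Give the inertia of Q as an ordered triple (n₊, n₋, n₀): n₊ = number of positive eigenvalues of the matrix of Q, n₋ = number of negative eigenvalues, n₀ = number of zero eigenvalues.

(4, 0, 0)

Applying the same elementary operations to the rows and columns of A produces a congruent diagonal matrix with entries 15, 41/15, 60/41, 2/5.
That gives 4 positive pivots.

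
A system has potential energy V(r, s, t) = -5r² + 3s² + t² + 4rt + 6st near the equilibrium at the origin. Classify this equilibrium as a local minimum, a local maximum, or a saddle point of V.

saddle point

The Hessian at the origin is H = [[-10, 0, 4], [0, 6, 6], [4, 6, 2]].
Symmetric row and column elimination reduces H to a congruent diagonal form with pivots -10, 6, -12/5.
So there are 1 positive, 2 negative pivots.
H is indefinite, so the origin is a saddle point.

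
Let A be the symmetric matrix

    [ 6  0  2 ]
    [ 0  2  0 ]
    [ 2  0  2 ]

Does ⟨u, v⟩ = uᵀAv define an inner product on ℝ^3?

Congruent diagonalization of A (simultaneous row and column reduction) yields pivots 6, 2, 4/3.
That gives 3 positive pivots.
Hence Q is positive definite.
⟨·,·⟩ is an inner product exactly when A is positive definite.

yes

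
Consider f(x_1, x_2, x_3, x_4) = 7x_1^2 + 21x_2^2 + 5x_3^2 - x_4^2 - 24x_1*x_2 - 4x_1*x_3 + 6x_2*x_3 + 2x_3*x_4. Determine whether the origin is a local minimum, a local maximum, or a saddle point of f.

The Hessian at the origin is H = [[14, -24, -4, 0], [-24, 42, 6, 0], [-4, 6, 10, 2], [0, 0, 2, -2]].
Congruent diagonalization of H (simultaneous row and column reduction) yields pivots 14, 6/7, 8, -5/2.
That gives 3 positive, 1 negative pivots.
H is indefinite, so the origin is a saddle point.

saddle point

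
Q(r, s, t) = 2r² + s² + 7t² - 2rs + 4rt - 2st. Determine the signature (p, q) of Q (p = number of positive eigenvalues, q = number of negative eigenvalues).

The associated matrix is A = [[2, -1, 2], [-1, 1, -1], [2, -1, 7]].
An LDLᵀ factorisation of A has diagonal entries 2, 1/2, 5.
Counting signs: 3 positive.

(3, 0)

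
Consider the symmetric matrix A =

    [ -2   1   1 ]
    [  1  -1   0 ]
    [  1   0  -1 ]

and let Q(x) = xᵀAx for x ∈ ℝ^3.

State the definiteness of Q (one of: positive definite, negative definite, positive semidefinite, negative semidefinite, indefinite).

Congruent diagonalization of A (simultaneous row and column reduction) yields pivots -2, -1/2, 0.
Counting signs: 2 negative, 1 zero.
Hence Q is negative semidefinite.

negative semidefinite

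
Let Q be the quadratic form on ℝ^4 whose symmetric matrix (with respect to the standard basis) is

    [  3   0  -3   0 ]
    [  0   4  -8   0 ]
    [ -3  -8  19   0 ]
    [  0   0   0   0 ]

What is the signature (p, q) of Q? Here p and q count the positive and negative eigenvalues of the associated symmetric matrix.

Row-reducing A symmetrically gives the diagonal entries 3, 4, 0, 0.
Counting signs: 2 positive, 2 zero.

(2, 0)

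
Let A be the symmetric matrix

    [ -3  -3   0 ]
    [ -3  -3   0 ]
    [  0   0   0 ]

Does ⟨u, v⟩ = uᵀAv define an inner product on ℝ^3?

Symmetric row and column elimination reduces A to a congruent diagonal form with pivots -3, 0, 0.
That gives 1 negative, 2 zero pivots.
Hence Q is negative semidefinite.
⟨·,·⟩ is an inner product exactly when A is positive definite.

no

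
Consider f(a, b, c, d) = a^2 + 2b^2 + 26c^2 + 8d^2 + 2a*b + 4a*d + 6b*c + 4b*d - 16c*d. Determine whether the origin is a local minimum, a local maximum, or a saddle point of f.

The Hessian at the origin is H = [[2, 2, 0, 4], [2, 4, 6, 4], [0, 6, 52, -16], [4, 4, -16, 16]].
Row-reducing H symmetrically gives the diagonal entries 2, 2, 34, 8/17.
Counting signs: 4 positive.
H is positive definite, so the origin is a strict local minimum.

local minimum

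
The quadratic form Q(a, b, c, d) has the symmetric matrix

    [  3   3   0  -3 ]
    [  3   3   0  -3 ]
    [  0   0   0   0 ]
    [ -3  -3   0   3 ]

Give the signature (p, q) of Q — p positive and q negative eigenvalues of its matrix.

(1, 0)

Congruent diagonalization of A (simultaneous row and column reduction) yields pivots 3, 0, 0, 0.
So there are 1 positive, 3 zero pivots.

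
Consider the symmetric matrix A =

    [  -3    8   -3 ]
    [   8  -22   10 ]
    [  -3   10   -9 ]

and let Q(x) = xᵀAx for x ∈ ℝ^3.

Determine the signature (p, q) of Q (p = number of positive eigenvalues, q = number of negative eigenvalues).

(0, 2)

Congruent diagonalization of A (simultaneous row and column reduction) yields pivots -3, -2/3, 0.
So there are 2 negative, 1 zero pivots.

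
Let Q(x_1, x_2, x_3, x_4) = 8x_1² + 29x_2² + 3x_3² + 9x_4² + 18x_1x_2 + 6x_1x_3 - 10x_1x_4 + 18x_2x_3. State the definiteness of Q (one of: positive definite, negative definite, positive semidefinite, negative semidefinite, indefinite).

positive definite

Write A = [[8, 9, 3, -5], [9, 29, 9, 0], [3, 9, 3, 0], [-5, 0, 0, 9]].
Congruent diagonalization of A (simultaneous row and column reduction) yields pivots 8, 151/8, 30/151, 4.
That gives 4 positive pivots.
Hence Q is positive definite.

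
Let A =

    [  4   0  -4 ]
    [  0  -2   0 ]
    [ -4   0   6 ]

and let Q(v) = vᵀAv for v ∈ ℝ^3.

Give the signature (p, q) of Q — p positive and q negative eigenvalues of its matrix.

Symmetric row and column elimination reduces A to a congruent diagonal form with pivots 4, -2, 2.
So there are 2 positive, 1 negative pivots.

(2, 1)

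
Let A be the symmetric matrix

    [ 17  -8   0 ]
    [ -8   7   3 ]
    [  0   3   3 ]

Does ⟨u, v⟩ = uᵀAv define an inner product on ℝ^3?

yes

Leading principal minors: Δ_1 = 17, Δ_2 = 55, Δ_3 = 12.
All leading principal minors are positive, so by Sylvester's criterion Q is positive definite.
⟨·,·⟩ is an inner product exactly when A is positive definite.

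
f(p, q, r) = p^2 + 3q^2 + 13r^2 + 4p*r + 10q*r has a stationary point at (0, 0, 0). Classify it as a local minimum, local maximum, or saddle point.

The Hessian at the origin is H = [[2, 0, 4], [0, 6, 10], [4, 10, 26]].
Congruent diagonalization of H (simultaneous row and column reduction) yields pivots 2, 6, 4/3.
That gives 3 positive pivots.
H is positive definite, so the origin is a strict local minimum.

local minimum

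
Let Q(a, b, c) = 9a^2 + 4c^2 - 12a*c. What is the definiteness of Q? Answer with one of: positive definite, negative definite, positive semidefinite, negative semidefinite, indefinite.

positive semidefinite

Write A = [[9, 0, -6], [0, 0, 0], [-6, 0, 4]].
Applying the same elementary operations to the rows and columns of A produces a congruent diagonal matrix with entries 9, 0, 0.
That gives 1 positive, 2 zero pivots.
Hence Q is positive semidefinite.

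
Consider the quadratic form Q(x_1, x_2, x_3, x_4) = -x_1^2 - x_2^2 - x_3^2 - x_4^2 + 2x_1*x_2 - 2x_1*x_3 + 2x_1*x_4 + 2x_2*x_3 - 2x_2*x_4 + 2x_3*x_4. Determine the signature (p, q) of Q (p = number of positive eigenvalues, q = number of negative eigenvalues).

(0, 1)

Write A = [[-1, 1, -1, 1], [1, -1, 1, -1], [-1, 1, -1, 1], [1, -1, 1, -1]].
Applying the same elementary operations to the rows and columns of A produces a congruent diagonal matrix with entries -1, 0, 0, 0.
That gives 1 negative, 3 zero pivots.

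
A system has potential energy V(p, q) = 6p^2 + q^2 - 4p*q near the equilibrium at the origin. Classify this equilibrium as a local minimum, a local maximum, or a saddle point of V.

The Hessian at the origin is H = [[12, -4], [-4, 2]].
det H = 12·2 − (-4)² = 8 > 0 and H[1,1] = 12 > 0, so H is positive definite.
Therefore the origin is a local minimum.

local minimum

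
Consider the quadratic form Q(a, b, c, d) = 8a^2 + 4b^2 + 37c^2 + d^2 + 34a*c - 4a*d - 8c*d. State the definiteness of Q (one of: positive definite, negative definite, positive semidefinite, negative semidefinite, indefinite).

The symmetric matrix of Q is A = [[8, 0, 17, -2], [0, 4, 0, 0], [17, 0, 37, -4], [-2, 0, -4, 1]].
Leading principal minors: Δ_1 = 8, Δ_2 = 32, Δ_3 = 28, Δ_4 = 12.
All leading principal minors are positive, so by Sylvester's criterion Q is positive definite.

positive definite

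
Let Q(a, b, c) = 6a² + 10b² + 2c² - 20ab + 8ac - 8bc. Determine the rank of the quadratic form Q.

3

Write A = [[6, -10, 4], [-10, 10, -4], [4, -4, 2]].
Congruent diagonalization of A (simultaneous row and column reduction) yields pivots 6, -20/3, 2/5.
That gives 2 positive, 1 negative pivots.
The rank is the number of nonzero pivots: 3.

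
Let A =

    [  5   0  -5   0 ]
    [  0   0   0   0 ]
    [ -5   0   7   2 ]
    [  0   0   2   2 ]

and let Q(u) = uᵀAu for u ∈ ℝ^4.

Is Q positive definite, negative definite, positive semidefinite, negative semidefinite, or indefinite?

Row-reducing A symmetrically gives the diagonal entries 5, 0, 2, 0.
That gives 2 positive, 2 zero pivots.
Hence Q is positive semidefinite.

positive semidefinite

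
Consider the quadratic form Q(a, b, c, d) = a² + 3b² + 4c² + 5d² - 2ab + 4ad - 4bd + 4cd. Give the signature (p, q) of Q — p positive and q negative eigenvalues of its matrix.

Write A = [[1, -1, 0, 2], [-1, 3, 0, -2], [0, 0, 4, 2], [2, -2, 2, 5]].
Row-reducing A symmetrically gives the diagonal entries 1, 2, 4, 0.
So there are 3 positive, 1 zero pivots.

(3, 0)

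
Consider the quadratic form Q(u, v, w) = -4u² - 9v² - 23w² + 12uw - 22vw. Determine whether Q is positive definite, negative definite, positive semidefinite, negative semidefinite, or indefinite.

negative definite

The symmetric matrix is A = [[-4, 0, 6], [0, -9, -11], [6, -11, -23]].
An LDLᵀ factorisation of A has diagonal entries -4, -9, -5/9.
Counting signs: 3 negative.
Hence Q is negative definite.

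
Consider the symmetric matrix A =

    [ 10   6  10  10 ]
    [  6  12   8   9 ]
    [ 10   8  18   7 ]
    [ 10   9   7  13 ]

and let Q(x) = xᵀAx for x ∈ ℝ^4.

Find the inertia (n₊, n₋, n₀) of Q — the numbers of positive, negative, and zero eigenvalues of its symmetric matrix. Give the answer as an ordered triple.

(4, 0, 0)

Congruent diagonalization of A (simultaneous row and column reduction) yields pivots 10, 42/5, 158/21, 15/158.
That gives 4 positive pivots.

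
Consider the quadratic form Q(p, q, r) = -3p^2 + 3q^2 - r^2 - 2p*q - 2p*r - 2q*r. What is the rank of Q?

Write A = [[-3, -1, -1], [-1, 3, -1], [-1, -1, -1]].
Row-reducing A symmetrically gives the diagonal entries -3, 10/3, -4/5.
That gives 1 positive, 2 negative pivots.
The rank is the number of nonzero pivots: 3.

3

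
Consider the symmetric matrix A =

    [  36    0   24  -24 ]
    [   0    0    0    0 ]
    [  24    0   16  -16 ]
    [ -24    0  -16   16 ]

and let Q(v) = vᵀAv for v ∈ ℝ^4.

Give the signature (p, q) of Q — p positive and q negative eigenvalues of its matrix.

(1, 0)

Symmetric row and column elimination reduces A to a congruent diagonal form with pivots 36, 0, 0, 0.
So there are 1 positive, 3 zero pivots.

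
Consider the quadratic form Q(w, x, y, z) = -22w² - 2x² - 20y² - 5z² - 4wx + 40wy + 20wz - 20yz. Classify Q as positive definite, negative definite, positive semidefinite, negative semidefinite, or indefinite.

The symmetric matrix is A = [[-22, -2, 20, 10], [-2, -2, 0, 0], [20, 0, -20, -10], [10, 0, -10, -5]].
Applying the same elementary operations to the rows and columns of A produces a congruent diagonal matrix with entries -22, -20/11, 0, 0.
So there are 2 negative, 2 zero pivots.
Hence Q is negative semidefinite.

negative semidefinite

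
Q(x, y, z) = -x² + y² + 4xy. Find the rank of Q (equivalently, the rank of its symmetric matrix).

2

Write A = [[-1, 2, 0], [2, 1, 0], [0, 0, 0]].
Row-reducing A symmetrically gives the diagonal entries -1, 5, 0.
That gives 1 positive, 1 negative, 1 zero pivots.
The rank is the number of nonzero pivots: 2.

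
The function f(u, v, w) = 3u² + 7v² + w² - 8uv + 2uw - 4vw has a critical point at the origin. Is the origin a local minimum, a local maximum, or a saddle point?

local minimum

The Hessian at the origin is H = [[6, -8, 2], [-8, 14, -4], [2, -4, 2]].
Symmetric row and column elimination reduces H to a congruent diagonal form with pivots 6, 10/3, 4/5.
Counting signs: 3 positive.
H is positive definite, so the origin is a strict local minimum.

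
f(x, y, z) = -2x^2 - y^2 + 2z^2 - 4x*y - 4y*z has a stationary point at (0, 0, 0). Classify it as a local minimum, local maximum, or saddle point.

saddle point

The Hessian at the origin is H = [[-4, -4, 0], [-4, -2, -4], [0, -4, 4]].
An LDLᵀ factorisation of H has diagonal entries -4, 2, -4.
Counting signs: 1 positive, 2 negative.
H is indefinite, so the origin is a saddle point.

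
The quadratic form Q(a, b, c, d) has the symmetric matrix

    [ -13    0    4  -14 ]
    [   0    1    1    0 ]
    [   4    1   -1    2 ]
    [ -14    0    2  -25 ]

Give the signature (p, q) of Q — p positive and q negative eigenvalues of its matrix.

(1, 3)

Symmetric row and column elimination reduces A to a congruent diagonal form with pivots -13, 1, -10/13, -3.
So there are 1 positive, 3 negative pivots.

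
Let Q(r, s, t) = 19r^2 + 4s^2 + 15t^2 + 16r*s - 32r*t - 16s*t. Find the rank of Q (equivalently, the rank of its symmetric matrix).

The symmetric matrix is A = [[19, 8, -16], [8, 4, -8], [-16, -8, 15]].
Applying the same elementary operations to the rows and columns of A produces a congruent diagonal matrix with entries 19, 12/19, -1.
So there are 2 positive, 1 negative pivots.
The rank is the number of nonzero pivots: 3.

3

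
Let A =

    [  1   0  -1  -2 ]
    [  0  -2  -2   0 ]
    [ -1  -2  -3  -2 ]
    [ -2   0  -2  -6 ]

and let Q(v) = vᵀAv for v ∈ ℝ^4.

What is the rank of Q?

Congruent diagonalization of A (simultaneous row and column reduction) yields pivots 1, -2, -2, -2.
Counting signs: 1 positive, 3 negative.
The rank is the number of nonzero pivots: 4.

4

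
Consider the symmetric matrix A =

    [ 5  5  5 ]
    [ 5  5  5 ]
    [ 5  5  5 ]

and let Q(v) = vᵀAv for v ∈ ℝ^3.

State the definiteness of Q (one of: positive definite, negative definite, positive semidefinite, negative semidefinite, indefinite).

Symmetric row and column elimination reduces A to a congruent diagonal form with pivots 5, 0, 0.
So there are 1 positive, 2 zero pivots.
Hence Q is positive semidefinite.

positive semidefinite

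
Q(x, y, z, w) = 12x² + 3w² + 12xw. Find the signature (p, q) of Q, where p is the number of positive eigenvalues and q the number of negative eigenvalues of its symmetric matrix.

(1, 0)

The symmetric matrix is A = [[12, 0, 0, 6], [0, 0, 0, 0], [0, 0, 0, 0], [6, 0, 0, 3]].
Symmetric row and column elimination reduces A to a congruent diagonal form with pivots 12, 0, 0, 0.
That gives 1 positive, 3 zero pivots.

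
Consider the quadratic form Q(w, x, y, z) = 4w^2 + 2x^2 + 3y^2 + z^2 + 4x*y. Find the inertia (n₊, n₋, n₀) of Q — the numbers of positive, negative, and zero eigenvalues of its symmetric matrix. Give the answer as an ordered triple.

(4, 0, 0)

Write A = [[4, 0, 0, 0], [0, 2, 2, 0], [0, 2, 3, 0], [0, 0, 0, 1]].
Row-reducing A symmetrically gives the diagonal entries 4, 2, 1, 1.
So there are 4 positive pivots.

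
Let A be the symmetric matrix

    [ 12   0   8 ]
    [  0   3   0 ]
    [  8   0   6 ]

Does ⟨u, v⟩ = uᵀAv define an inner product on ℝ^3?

yes

An LDLᵀ factorisation of A has diagonal entries 12, 3, 2/3.
That gives 3 positive pivots.
Hence Q is positive definite.
⟨·,·⟩ is an inner product exactly when A is positive definite.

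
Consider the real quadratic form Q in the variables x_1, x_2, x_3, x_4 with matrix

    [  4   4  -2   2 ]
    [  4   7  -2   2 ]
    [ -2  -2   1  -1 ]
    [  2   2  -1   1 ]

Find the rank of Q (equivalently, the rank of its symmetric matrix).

2

Congruent diagonalization of A (simultaneous row and column reduction) yields pivots 4, 3, 0, 0.
Counting signs: 2 positive, 2 zero.
The rank is the number of nonzero pivots: 2.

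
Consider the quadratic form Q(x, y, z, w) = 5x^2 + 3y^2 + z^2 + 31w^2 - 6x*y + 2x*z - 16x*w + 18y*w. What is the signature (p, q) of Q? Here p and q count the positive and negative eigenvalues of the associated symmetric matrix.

(4, 0)

The associated matrix is A = [[5, -3, 1, -8], [-3, 3, 0, 9], [1, 0, 1, 0], [-8, 9, 0, 31]].
Applying the same elementary operations to the rows and columns of A produces a congruent diagonal matrix with entries 5, 6/5, 1/2, 3.
So there are 4 positive pivots.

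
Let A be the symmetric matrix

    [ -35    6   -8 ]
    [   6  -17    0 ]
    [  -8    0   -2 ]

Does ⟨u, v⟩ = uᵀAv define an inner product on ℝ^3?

Row-reducing A symmetrically gives the diagonal entries -35, -559/35, -30/559.
That gives 3 negative pivots.
Hence Q is negative definite.
⟨·,·⟩ is an inner product exactly when A is positive definite.

no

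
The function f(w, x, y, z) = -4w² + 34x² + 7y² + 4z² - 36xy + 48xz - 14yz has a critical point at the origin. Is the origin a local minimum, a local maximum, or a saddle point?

The Hessian at the origin is H = [[-8, 0, 0, 0], [0, 68, -36, 48], [0, -36, 14, -14], [0, 48, -14, 8]].
An LDLᵀ factorisation of H has diagonal entries -8, 68, -86/17, -6/43.
That gives 1 positive, 3 negative pivots.
H is indefinite, so the origin is a saddle point.

saddle point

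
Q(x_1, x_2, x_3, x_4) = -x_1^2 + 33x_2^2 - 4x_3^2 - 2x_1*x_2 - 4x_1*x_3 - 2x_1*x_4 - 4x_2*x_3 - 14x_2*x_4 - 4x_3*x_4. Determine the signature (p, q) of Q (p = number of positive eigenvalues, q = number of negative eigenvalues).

(1, 2)

The associated matrix is A = [[-1, -1, -2, -1], [-1, 33, -2, -7], [-2, -2, -4, -2], [-1, -7, -2, 0]].
Applying the same elementary operations to the rows and columns of A produces a congruent diagonal matrix with entries -1, 34, 0, -1/17.
So there are 1 positive, 2 negative, 1 zero pivots.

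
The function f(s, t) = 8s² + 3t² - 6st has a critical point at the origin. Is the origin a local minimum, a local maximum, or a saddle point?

The Hessian at the origin is H = [[16, -6], [-6, 6]].
det H = 16·6 − (-6)² = 60 > 0 and H[1,1] = 16 > 0, so H is positive definite.
Therefore the origin is a local minimum.

local minimum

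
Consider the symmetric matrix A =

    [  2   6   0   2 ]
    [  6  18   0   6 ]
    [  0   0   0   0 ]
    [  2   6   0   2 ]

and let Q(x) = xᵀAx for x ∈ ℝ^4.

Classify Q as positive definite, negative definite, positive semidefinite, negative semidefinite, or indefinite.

Row-reducing A symmetrically gives the diagonal entries 2, 0, 0, 0.
Counting signs: 1 positive, 3 zero.
Hence Q is positive semidefinite.

positive semidefinite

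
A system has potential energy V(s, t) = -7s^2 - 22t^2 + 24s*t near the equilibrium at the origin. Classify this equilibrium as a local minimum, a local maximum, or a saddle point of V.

The Hessian at the origin is H = [[-14, 24], [24, -44]].
det H = -14·-44 − (24)² = 40 > 0 and H[1,1] = -14 < 0, so H is negative definite.
Therefore the origin is a local maximum.

local maximum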